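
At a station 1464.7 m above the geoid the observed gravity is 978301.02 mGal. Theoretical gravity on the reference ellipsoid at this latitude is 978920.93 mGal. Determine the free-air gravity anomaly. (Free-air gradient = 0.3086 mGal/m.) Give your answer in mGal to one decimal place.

Free-air correction = 0.3086 × 1464.7 = 452.01 mGal
Free-air anomaly = 978301.02 − 978920.93 + (452.01) = -167.90 mGal

-167.9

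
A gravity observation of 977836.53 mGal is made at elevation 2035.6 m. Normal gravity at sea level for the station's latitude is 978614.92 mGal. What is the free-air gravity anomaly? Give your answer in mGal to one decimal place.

Free-air correction = 0.3086 × 2035.6 = 628.19 mGal
Free-air anomaly = 977836.53 − 978614.92 + (628.19) = -150.20 mGal

-150.2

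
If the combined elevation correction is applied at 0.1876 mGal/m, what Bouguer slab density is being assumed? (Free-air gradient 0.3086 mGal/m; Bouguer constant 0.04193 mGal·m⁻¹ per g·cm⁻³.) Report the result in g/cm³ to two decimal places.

2.89

0.1876 = 0.3086 − 0.04193 × ρ
ρ = (0.3086 − 0.1876) / 0.04193 = 2.89 g/cm³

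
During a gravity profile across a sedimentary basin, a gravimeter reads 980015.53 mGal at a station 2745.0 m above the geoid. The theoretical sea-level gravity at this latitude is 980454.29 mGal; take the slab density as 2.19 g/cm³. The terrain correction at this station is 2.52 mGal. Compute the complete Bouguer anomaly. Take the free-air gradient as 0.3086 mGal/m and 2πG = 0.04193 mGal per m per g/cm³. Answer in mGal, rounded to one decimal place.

Free-air correction = 0.3086 × 2745.0 = 847.11 mGal
Free-air anomaly = 980015.53 − 980454.29 + (847.11) = 408.35 mGal
Bouguer slab correction = 0.04193 × 2.19 × 2745.0 = 252.06 mGal
Simple Bouguer anomaly = 408.35 − (252.06) = 156.29 mGal
Complete Bouguer anomaly = 156.29 + 2.52 = 158.81 mGal

158.8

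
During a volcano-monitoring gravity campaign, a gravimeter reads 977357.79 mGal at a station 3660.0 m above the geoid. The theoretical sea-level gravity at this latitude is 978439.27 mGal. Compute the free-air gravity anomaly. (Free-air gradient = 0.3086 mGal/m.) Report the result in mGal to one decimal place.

Free-air correction = 0.3086 × 3660.0 = 1129.48 mGal
Free-air anomaly = 977357.79 − 978439.27 + (1129.48) = 48.00 mGal

48.0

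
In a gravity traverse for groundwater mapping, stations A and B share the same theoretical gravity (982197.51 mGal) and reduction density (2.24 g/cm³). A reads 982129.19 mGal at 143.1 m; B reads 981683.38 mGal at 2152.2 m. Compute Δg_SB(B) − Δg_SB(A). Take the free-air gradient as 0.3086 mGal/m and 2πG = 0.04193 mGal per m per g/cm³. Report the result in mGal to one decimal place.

-14.5

Δg_SB(A) = 982129.19 − 982197.51 + 0.3086×143.1 − 0.04193×2.24×143.1 = -37.60 mGal
Δg_SB(B) = 981683.38 − 982197.51 + 0.3086×2152.2 − 0.04193×2.24×2152.2 = -52.10 mGal
Difference = -52.10 − (-37.60) = -14.50 mGal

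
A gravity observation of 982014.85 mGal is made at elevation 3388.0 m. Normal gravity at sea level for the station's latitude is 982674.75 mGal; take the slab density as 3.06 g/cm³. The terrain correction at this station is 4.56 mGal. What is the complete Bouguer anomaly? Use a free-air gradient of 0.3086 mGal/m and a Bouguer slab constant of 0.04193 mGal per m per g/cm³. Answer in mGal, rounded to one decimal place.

-44.5

Free-air correction = 0.3086 × 3388.0 = 1045.54 mGal
Free-air anomaly = 982014.85 − 982674.75 + (1045.54) = 385.64 mGal
Bouguer slab correction = 0.04193 × 3.06 × 3388.0 = 434.70 mGal
Simple Bouguer anomaly = 385.64 − (434.70) = -49.06 mGal
Complete Bouguer anomaly = -49.06 + 4.56 = -44.50 mGal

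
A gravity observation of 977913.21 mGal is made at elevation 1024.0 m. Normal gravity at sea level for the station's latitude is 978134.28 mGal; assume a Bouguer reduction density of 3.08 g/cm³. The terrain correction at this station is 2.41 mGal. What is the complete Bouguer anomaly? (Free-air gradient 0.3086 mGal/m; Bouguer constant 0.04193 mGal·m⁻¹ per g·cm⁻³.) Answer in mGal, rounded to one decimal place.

Free-air correction = 0.3086 × 1024.0 = 316.01 mGal
Free-air anomaly = 977913.21 − 978134.28 + (316.01) = 94.94 mGal
Bouguer slab correction = 0.04193 × 3.08 × 1024.0 = 132.24 mGal
Simple Bouguer anomaly = 94.94 − (132.24) = -37.30 mGal
Complete Bouguer anomaly = -37.30 + 2.41 = -34.89 mGal

-34.9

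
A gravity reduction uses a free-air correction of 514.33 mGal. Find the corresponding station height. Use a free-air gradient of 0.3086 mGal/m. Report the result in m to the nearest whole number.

h = 514.33 / 0.3086 = 1666.66 m

1667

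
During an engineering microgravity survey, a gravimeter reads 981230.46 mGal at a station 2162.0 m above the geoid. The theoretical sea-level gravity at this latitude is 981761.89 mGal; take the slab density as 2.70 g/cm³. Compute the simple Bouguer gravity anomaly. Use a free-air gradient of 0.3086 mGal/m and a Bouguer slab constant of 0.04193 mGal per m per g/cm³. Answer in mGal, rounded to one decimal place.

-109.0

Free-air correction = 0.3086 × 2162.0 = 667.19 mGal
Free-air anomaly = 981230.46 − 981761.89 + (667.19) = 135.76 mGal
Bouguer slab correction = 0.04193 × 2.70 × 2162.0 = 244.76 mGal
Simple Bouguer anomaly = 135.76 − (244.76) = -109.00 mGal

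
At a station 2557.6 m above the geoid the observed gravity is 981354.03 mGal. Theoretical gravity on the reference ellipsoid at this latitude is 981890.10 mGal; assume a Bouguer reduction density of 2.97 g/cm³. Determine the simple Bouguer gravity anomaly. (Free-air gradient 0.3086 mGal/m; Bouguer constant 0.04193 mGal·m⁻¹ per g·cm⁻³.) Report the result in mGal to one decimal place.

Free-air correction = 0.3086 × 2557.6 = 789.28 mGal
Free-air anomaly = 981354.03 − 981890.10 + (789.28) = 253.21 mGal
Bouguer slab correction = 0.04193 × 2.97 × 2557.6 = 318.50 mGal
Simple Bouguer anomaly = 253.21 − (318.50) = -65.29 mGal

-65.3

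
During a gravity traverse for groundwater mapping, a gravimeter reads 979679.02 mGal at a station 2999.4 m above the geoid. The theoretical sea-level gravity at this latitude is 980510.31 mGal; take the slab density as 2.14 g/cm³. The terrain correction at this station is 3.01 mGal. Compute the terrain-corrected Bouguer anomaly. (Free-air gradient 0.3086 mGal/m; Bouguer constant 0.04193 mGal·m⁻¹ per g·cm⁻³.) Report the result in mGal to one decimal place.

-171.8

Free-air correction = 0.3086 × 2999.4 = 925.61 mGal
Free-air anomaly = 979679.02 − 980510.31 + (925.61) = 94.32 mGal
Bouguer slab correction = 0.04193 × 2.14 × 2999.4 = 269.14 mGal
Simple Bouguer anomaly = 94.32 − (269.14) = -174.82 mGal
Complete Bouguer anomaly = -174.82 + 3.01 = -171.81 mGal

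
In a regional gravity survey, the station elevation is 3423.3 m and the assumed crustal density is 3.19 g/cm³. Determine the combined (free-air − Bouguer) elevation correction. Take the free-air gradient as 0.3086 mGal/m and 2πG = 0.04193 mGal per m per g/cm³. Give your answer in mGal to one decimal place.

598.5

Combined gradient = 0.3086 − 0.04193 × 3.19 = 0.1748433 mGal/m
Combined elevation correction = 0.1748433 × 3423.3 = 598.5 mGal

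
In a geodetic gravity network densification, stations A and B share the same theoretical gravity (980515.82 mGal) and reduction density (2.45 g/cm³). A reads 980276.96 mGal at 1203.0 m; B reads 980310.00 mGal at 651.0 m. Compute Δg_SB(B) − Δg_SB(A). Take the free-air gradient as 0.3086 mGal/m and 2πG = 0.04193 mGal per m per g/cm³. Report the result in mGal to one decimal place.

-80.6

Δg_SB(A) = 980276.96 − 980515.82 + 0.3086×1203.0 − 0.04193×2.45×1203.0 = 8.80 mGal
Δg_SB(B) = 980310.00 − 980515.82 + 0.3086×651.0 − 0.04193×2.45×651.0 = -71.80 mGal
Difference = -71.80 − (8.80) = -80.60 mGal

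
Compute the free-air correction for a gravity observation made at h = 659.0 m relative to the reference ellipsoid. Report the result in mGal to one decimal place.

203.4

Free-air correction = 0.3086 × 659.0 = 203.4 mGal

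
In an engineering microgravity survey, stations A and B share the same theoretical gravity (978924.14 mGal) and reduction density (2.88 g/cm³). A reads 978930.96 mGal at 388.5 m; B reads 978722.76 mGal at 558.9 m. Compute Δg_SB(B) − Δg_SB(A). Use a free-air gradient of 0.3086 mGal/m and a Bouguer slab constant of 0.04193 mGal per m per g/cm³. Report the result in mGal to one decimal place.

Δg_SB(A) = 978930.96 − 978924.14 + 0.3086×388.5 − 0.04193×2.88×388.5 = 79.80 mGal
Δg_SB(B) = 978722.76 − 978924.14 + 0.3086×558.9 − 0.04193×2.88×558.9 = -96.40 mGal
Difference = -96.40 − (79.80) = -176.20 mGal

-176.2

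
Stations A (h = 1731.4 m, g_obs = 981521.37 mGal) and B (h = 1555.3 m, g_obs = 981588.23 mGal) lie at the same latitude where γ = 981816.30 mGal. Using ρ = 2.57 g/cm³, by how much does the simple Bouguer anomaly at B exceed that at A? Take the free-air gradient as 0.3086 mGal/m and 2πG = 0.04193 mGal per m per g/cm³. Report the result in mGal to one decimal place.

Δg_SB(A) = 981521.37 − 981816.30 + 0.3086×1731.4 − 0.04193×2.57×1731.4 = 52.80 mGal
Δg_SB(B) = 981588.23 − 981816.30 + 0.3086×1555.3 − 0.04193×2.57×1555.3 = 84.30 mGal
Difference = 84.30 − (52.80) = 31.50 mGal

31.5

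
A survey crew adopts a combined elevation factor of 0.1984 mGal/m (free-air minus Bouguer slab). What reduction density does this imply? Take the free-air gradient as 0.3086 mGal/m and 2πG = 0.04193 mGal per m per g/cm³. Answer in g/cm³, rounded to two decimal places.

0.1984 = 0.3086 − 0.04193 × ρ
ρ = (0.3086 − 0.1984) / 0.04193 = 2.63 g/cm³

2.63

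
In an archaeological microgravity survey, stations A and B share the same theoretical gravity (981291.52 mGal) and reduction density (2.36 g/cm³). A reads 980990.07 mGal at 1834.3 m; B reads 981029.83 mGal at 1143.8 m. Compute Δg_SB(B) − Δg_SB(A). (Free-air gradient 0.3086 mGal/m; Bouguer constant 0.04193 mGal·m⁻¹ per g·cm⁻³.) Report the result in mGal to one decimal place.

-105.0

Δg_SB(A) = 980990.07 − 981291.52 + 0.3086×1834.3 − 0.04193×2.36×1834.3 = 83.10 mGal
Δg_SB(B) = 981029.83 − 981291.52 + 0.3086×1143.8 − 0.04193×2.36×1143.8 = -21.90 mGal
Difference = -21.90 − (83.10) = -105.00 mGal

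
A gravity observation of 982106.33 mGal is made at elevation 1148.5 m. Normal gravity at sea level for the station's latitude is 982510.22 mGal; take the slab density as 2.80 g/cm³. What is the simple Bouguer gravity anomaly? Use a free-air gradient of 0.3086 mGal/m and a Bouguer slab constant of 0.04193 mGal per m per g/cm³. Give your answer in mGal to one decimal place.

-184.3

Free-air correction = 0.3086 × 1148.5 = 354.43 mGal
Free-air anomaly = 982106.33 − 982510.22 + (354.43) = -49.46 mGal
Bouguer slab correction = 0.04193 × 2.80 × 1148.5 = 134.84 mGal
Simple Bouguer anomaly = -49.46 − (134.84) = -184.30 mGal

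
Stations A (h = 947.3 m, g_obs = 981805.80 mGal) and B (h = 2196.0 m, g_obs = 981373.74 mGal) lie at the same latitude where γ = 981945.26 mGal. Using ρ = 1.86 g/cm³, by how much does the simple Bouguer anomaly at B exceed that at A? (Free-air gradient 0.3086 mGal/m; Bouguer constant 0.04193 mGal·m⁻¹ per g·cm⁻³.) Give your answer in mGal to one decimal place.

Δg_SB(A) = 981805.80 − 981945.26 + 0.3086×947.3 − 0.04193×1.86×947.3 = 79.00 mGal
Δg_SB(B) = 981373.74 − 981945.26 + 0.3086×2196.0 − 0.04193×1.86×2196.0 = -65.10 mGal
Difference = -65.10 − (79.00) = -144.10 mGal

-144.1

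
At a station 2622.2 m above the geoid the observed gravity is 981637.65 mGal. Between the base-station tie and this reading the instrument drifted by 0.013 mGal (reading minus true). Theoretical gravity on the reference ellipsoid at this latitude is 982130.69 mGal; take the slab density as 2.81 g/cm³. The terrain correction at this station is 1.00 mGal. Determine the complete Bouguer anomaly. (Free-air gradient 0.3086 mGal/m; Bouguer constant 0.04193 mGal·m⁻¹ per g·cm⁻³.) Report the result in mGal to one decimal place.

Drift-corrected reading = 981637.65 − (0.013) = 981637.637 mGal
Free-air correction = 0.3086 × 2622.2 = 809.21 mGal
Free-air anomaly = 981637.637 − 982130.69 + (809.21) = 316.157 mGal
Bouguer slab correction = 0.04193 × 2.81 × 2622.2 = 308.96 mGal
Simple Bouguer anomaly = 316.157 − (308.96) = 7.197 mGal
Complete Bouguer anomaly = 7.197 + 1.00 = 8.197 mGal

8.2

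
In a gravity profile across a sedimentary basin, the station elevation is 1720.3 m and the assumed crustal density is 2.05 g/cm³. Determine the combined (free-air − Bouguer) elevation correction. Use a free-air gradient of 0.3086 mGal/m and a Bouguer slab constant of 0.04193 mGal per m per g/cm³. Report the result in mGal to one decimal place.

Combined gradient = 0.3086 − 0.04193 × 2.05 = 0.2226435 mGal/m
Combined elevation correction = 0.2226435 × 1720.3 = 383.0 mGal

383.0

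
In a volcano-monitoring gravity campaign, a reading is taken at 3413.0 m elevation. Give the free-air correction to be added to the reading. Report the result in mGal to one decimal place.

Free-air correction = 0.3086 × 3413.0 = 1053.3 mGal

1053.3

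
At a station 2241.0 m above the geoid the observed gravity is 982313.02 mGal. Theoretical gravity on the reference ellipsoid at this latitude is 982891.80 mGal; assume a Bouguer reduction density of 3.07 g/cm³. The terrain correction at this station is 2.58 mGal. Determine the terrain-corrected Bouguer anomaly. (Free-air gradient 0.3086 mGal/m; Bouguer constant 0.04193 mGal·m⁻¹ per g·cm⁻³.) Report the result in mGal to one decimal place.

-173.1

Free-air correction = 0.3086 × 2241.0 = 691.57 mGal
Free-air anomaly = 982313.02 − 982891.80 + (691.57) = 112.79 mGal
Bouguer slab correction = 0.04193 × 3.07 × 2241.0 = 288.47 mGal
Simple Bouguer anomaly = 112.79 − (288.47) = -175.68 mGal
Complete Bouguer anomaly = -175.68 + 2.58 = -173.10 mGal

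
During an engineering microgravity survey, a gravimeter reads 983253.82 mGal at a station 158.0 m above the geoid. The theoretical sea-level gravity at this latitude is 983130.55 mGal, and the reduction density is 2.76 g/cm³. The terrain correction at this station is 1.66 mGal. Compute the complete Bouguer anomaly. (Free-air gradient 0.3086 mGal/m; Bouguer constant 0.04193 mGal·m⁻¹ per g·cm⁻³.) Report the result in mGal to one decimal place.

155.4

Free-air correction = 0.3086 × 158.0 = 48.76 mGal
Free-air anomaly = 983253.82 − 983130.55 + (48.76) = 172.03 mGal
Bouguer slab correction = 0.04193 × 2.76 × 158.0 = 18.28 mGal
Simple Bouguer anomaly = 172.03 − (18.28) = 153.75 mGal
Complete Bouguer anomaly = 153.75 + 1.66 = 155.41 mGal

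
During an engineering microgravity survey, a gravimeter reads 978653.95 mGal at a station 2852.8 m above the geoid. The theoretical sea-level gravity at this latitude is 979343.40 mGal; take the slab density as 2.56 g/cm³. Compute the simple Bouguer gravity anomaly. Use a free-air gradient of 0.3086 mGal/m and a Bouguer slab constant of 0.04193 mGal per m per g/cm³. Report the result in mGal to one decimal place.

-115.3

Free-air correction = 0.3086 × 2852.8 = 880.37 mGal
Free-air anomaly = 978653.95 − 979343.40 + (880.37) = 190.92 mGal
Bouguer slab correction = 0.04193 × 2.56 × 2852.8 = 306.22 mGal
Simple Bouguer anomaly = 190.92 − (306.22) = -115.30 mGal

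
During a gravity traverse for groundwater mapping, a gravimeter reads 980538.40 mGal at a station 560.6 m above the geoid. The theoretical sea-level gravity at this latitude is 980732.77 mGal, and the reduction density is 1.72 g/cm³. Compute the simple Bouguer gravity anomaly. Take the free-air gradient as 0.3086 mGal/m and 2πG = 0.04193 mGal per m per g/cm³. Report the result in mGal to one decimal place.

Free-air correction = 0.3086 × 560.6 = 173.00 mGal
Free-air anomaly = 980538.40 − 980732.77 + (173.00) = -21.37 mGal
Bouguer slab correction = 0.04193 × 1.72 × 560.6 = 40.43 mGal
Simple Bouguer anomaly = -21.37 − (40.43) = -61.80 mGal

-61.8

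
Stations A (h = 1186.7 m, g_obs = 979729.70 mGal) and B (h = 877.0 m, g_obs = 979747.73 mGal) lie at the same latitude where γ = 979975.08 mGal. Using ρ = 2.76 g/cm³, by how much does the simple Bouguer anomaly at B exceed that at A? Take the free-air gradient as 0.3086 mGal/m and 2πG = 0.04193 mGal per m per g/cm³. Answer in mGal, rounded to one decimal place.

Δg_SB(A) = 979729.70 − 979975.08 + 0.3086×1186.7 − 0.04193×2.76×1186.7 = -16.50 mGal
Δg_SB(B) = 979747.73 − 979975.08 + 0.3086×877.0 − 0.04193×2.76×877.0 = -58.20 mGal
Difference = -58.20 − (-16.50) = -41.70 mGal

-41.7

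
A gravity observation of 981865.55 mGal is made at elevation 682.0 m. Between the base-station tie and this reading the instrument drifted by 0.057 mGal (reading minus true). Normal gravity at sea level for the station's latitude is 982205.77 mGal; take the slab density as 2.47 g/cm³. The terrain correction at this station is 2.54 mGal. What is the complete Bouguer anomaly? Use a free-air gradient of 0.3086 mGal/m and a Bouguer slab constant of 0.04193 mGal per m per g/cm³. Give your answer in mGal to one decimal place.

Drift-corrected reading = 981865.55 − (0.057) = 981865.493 mGal
Free-air correction = 0.3086 × 682.0 = 210.47 mGal
Free-air anomaly = 981865.493 − 982205.77 + (210.47) = -129.807 mGal
Bouguer slab correction = 0.04193 × 2.47 × 682.0 = 70.63 mGal
Simple Bouguer anomaly = -129.807 − (70.63) = -200.437 mGal
Complete Bouguer anomaly = -200.437 + 2.54 = -197.897 mGal

-197.9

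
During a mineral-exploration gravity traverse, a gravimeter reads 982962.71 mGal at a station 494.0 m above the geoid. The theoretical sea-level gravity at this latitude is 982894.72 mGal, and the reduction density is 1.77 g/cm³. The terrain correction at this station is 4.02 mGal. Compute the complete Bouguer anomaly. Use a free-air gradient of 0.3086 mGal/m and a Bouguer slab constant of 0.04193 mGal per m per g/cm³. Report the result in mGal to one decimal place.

Free-air correction = 0.3086 × 494.0 = 152.45 mGal
Free-air anomaly = 982962.71 − 982894.72 + (152.45) = 220.44 mGal
Bouguer slab correction = 0.04193 × 1.77 × 494.0 = 36.66 mGal
Simple Bouguer anomaly = 220.44 − (36.66) = 183.78 mGal
Complete Bouguer anomaly = 183.78 + 4.02 = 187.80 mGal

187.8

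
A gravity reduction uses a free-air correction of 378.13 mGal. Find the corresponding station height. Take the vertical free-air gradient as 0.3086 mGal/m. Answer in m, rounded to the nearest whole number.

1225

h = 378.13 / 0.3086 = 1225.31 m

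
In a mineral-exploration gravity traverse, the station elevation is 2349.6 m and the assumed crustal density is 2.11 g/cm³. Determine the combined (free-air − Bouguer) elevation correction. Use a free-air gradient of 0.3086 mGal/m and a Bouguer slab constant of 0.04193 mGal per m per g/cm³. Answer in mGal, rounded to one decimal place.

Combined gradient = 0.3086 − 0.04193 × 2.11 = 0.2201277 mGal/m
Combined elevation correction = 0.2201277 × 2349.6 = 517.2 mGal

517.2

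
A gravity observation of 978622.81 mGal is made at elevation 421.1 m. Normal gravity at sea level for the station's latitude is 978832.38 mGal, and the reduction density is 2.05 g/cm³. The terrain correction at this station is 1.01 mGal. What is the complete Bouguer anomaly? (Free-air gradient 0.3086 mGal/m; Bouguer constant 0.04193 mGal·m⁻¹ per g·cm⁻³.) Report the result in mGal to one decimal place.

-114.8

Free-air correction = 0.3086 × 421.1 = 129.95 mGal
Free-air anomaly = 978622.81 − 978832.38 + (129.95) = -79.62 mGal
Bouguer slab correction = 0.04193 × 2.05 × 421.1 = 36.20 mGal
Simple Bouguer anomaly = -79.62 − (36.20) = -115.82 mGal
Complete Bouguer anomaly = -115.82 + 1.01 = -114.81 mGal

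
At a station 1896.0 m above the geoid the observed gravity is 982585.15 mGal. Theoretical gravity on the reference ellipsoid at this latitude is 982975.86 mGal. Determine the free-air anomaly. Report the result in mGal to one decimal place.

Free-air correction = 0.3086 × 1896.0 = 585.11 mGal
Free-air anomaly = 982585.15 − 982975.86 + (585.11) = 194.40 mGal

194.4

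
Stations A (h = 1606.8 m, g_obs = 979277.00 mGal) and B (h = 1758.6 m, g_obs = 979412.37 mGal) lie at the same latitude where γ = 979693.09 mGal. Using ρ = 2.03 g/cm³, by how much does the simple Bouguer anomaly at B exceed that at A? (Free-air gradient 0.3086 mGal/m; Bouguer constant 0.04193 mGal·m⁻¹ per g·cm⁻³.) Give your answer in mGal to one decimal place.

Δg_SB(A) = 979277.00 − 979693.09 + 0.3086×1606.8 − 0.04193×2.03×1606.8 = -57.00 mGal
Δg_SB(B) = 979412.37 − 979693.09 + 0.3086×1758.6 − 0.04193×2.03×1758.6 = 112.30 mGal
Difference = 112.30 − (-57.00) = 169.30 mGal

169.3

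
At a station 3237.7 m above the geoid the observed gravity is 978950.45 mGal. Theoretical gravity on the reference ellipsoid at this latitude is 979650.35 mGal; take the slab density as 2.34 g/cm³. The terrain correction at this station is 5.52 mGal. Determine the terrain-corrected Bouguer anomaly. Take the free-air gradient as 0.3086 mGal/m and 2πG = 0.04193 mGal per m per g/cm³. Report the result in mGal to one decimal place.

Free-air correction = 0.3086 × 3237.7 = 999.15 mGal
Free-air anomaly = 978950.45 − 979650.35 + (999.15) = 299.25 mGal
Bouguer slab correction = 0.04193 × 2.34 × 3237.7 = 317.67 mGal
Simple Bouguer anomaly = 299.25 − (317.67) = -18.42 mGal
Complete Bouguer anomaly = -18.42 + 5.52 = -12.90 mGal

-12.9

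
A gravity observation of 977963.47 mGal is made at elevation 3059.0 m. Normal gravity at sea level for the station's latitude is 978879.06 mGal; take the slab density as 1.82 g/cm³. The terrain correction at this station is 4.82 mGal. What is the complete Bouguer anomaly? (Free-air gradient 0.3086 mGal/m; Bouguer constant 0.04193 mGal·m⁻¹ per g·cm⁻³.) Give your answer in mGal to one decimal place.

Free-air correction = 0.3086 × 3059.0 = 944.01 mGal
Free-air anomaly = 977963.47 − 978879.06 + (944.01) = 28.42 mGal
Bouguer slab correction = 0.04193 × 1.82 × 3059.0 = 233.44 mGal
Simple Bouguer anomaly = 28.42 − (233.44) = -205.02 mGal
Complete Bouguer anomaly = -205.02 + 4.82 = -200.20 mGal

-200.2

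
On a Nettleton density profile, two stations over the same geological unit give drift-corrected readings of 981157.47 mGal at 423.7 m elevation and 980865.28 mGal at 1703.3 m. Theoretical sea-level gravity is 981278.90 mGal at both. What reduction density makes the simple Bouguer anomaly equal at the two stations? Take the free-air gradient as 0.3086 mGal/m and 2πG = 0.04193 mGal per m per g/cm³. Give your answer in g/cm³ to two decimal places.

Δg_obs = 980865.28 − 981157.47 = -292.19 mGal over Δh = 1703.3 − 423.7 = 1279.6 m
Equal Bouguer anomalies ⇒ Δg_obs + (0.3086 − 0.04193ρ)·Δh = 0
0.3086 − 0.04193ρ = −Δg_obs/Δh = 0.22834
ρ = (0.3086 − 0.22834) / 0.04193 = 1.91 g/cm³

1.91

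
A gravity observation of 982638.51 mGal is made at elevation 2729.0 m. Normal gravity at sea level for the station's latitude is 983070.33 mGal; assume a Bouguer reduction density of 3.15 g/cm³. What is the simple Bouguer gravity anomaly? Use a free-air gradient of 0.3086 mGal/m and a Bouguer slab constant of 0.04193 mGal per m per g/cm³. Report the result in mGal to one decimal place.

49.9

Free-air correction = 0.3086 × 2729.0 = 842.17 mGal
Free-air anomaly = 982638.51 − 983070.33 + (842.17) = 410.35 mGal
Bouguer slab correction = 0.04193 × 3.15 × 2729.0 = 360.44 mGal
Simple Bouguer anomaly = 410.35 − (360.44) = 49.91 mGal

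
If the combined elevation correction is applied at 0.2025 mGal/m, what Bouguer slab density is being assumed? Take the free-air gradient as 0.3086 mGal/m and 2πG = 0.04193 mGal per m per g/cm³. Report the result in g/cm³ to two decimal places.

2.53

0.2025 = 0.3086 − 0.04193 × ρ
ρ = (0.3086 − 0.2025) / 0.04193 = 2.53 g/cm³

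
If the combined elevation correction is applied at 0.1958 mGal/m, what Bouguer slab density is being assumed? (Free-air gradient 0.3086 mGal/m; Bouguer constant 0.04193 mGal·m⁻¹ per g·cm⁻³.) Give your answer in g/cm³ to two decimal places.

2.69

0.1958 = 0.3086 − 0.04193 × ρ
ρ = (0.3086 − 0.1958) / 0.04193 = 2.69 g/cm³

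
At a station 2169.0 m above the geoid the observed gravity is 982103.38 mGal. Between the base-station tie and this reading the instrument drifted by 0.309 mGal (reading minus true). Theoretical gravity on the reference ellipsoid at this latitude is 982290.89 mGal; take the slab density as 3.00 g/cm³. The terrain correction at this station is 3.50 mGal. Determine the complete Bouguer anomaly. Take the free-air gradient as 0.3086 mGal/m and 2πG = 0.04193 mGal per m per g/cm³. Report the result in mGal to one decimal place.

212.2

Drift-corrected reading = 982103.38 − (0.309) = 982103.071 mGal
Free-air correction = 0.3086 × 2169.0 = 669.35 mGal
Free-air anomaly = 982103.071 − 982290.89 + (669.35) = 481.531 mGal
Bouguer slab correction = 0.04193 × 3.00 × 2169.0 = 272.84 mGal
Simple Bouguer anomaly = 481.531 − (272.84) = 208.691 mGal
Complete Bouguer anomaly = 208.691 + 3.50 = 212.191 mGal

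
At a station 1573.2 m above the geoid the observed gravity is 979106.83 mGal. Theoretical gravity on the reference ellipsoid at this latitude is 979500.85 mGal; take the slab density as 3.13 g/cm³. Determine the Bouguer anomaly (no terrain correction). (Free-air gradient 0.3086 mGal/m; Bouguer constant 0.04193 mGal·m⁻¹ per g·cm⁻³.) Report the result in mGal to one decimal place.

-115.0

Free-air correction = 0.3086 × 1573.2 = 485.49 mGal
Free-air anomaly = 979106.83 − 979500.85 + (485.49) = 91.47 mGal
Bouguer slab correction = 0.04193 × 3.13 × 1573.2 = 206.47 mGal
Simple Bouguer anomaly = 91.47 − (206.47) = -115.00 mGal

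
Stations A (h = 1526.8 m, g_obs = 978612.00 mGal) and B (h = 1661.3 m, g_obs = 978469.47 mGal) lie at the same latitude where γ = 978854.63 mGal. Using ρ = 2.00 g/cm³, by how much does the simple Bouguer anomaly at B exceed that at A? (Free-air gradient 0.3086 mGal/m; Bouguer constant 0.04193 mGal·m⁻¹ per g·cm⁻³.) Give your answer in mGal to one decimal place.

Δg_SB(A) = 978612.00 − 978854.63 + 0.3086×1526.8 − 0.04193×2.00×1526.8 = 100.50 mGal
Δg_SB(B) = 978469.47 − 978854.63 + 0.3086×1661.3 − 0.04193×2.00×1661.3 = -11.80 mGal
Difference = -11.80 − (100.50) = -112.30 mGal

-112.3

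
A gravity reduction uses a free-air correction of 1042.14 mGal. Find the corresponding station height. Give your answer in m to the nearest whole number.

h = 1042.14 / 0.3086 = 3376.99 m

3377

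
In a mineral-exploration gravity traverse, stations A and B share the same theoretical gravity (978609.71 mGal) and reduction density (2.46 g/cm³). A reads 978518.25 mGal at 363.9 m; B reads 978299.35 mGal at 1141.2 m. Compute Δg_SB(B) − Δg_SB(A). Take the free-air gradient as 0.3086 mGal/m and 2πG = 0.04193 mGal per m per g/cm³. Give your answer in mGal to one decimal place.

-59.2

Δg_SB(A) = 978518.25 − 978609.71 + 0.3086×363.9 − 0.04193×2.46×363.9 = -16.70 mGal
Δg_SB(B) = 978299.35 − 978609.71 + 0.3086×1141.2 − 0.04193×2.46×1141.2 = -75.90 mGal
Difference = -75.90 − (-16.70) = -59.20 mGal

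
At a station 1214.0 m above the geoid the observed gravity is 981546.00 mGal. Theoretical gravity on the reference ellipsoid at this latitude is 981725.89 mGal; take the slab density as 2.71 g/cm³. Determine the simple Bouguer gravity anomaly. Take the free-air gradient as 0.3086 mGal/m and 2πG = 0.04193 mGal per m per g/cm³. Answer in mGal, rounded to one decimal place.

Free-air correction = 0.3086 × 1214.0 = 374.64 mGal
Free-air anomaly = 981546.00 − 981725.89 + (374.64) = 194.75 mGal
Bouguer slab correction = 0.04193 × 2.71 × 1214.0 = 137.95 mGal
Simple Bouguer anomaly = 194.75 − (137.95) = 56.80 mGal

56.8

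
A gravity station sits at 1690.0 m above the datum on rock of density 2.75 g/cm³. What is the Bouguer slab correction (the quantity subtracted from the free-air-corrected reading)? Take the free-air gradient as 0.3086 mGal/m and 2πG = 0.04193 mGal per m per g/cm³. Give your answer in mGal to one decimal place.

194.9

Bouguer slab correction = 0.04193 × 2.75 × 1690.0 = 194.9 mGal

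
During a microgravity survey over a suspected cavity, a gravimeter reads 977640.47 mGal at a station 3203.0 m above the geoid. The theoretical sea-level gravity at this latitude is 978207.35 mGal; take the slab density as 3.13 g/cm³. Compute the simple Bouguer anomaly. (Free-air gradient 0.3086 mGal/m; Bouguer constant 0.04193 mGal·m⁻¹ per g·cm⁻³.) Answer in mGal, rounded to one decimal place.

Free-air correction = 0.3086 × 3203.0 = 988.45 mGal
Free-air anomaly = 977640.47 − 978207.35 + (988.45) = 421.57 mGal
Bouguer slab correction = 0.04193 × 3.13 × 3203.0 = 420.36 mGal
Simple Bouguer anomaly = 421.57 − (420.36) = 1.21 mGal

1.2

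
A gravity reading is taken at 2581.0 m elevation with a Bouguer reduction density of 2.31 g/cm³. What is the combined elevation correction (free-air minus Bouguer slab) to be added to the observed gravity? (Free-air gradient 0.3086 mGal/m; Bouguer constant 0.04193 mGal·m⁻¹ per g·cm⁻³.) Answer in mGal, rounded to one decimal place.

546.5

Combined gradient = 0.3086 − 0.04193 × 2.31 = 0.2117417 mGal/m
Combined elevation correction = 0.2117417 × 2581.0 = 546.5 mGal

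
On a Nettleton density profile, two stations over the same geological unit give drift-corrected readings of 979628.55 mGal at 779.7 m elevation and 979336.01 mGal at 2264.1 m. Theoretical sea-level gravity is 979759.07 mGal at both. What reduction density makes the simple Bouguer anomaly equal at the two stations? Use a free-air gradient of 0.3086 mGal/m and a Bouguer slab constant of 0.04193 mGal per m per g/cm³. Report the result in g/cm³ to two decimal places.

Δg_obs = 979336.01 − 979628.55 = -292.54 mGal over Δh = 2264.1 − 779.7 = 1484.4 m
Equal Bouguer anomalies ⇒ Δg_obs + (0.3086 − 0.04193ρ)·Δh = 0
0.3086 − 0.04193ρ = −Δg_obs/Δh = 0.19708
ρ = (0.3086 − 0.19708) / 0.04193 = 2.66 g/cm³

2.66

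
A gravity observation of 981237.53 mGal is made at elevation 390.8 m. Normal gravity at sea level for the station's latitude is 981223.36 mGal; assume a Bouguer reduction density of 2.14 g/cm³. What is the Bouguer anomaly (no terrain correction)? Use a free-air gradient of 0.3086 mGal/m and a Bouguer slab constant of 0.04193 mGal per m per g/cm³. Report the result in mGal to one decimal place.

Free-air correction = 0.3086 × 390.8 = 120.60 mGal
Free-air anomaly = 981237.53 − 981223.36 + (120.60) = 134.77 mGal
Bouguer slab correction = 0.04193 × 2.14 × 390.8 = 35.07 mGal
Simple Bouguer anomaly = 134.77 − (35.07) = 99.70 mGal

99.7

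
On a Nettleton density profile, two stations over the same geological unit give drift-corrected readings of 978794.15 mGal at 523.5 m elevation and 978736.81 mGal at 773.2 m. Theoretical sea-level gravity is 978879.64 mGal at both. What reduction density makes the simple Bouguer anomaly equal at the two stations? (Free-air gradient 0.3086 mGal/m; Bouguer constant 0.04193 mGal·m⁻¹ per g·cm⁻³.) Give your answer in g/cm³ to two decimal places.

Δg_obs = 978736.81 − 978794.15 = -57.34 mGal over Δh = 773.2 − 523.5 = 249.7 m
Equal Bouguer anomalies ⇒ Δg_obs + (0.3086 − 0.04193ρ)·Δh = 0
0.3086 − 0.04193ρ = −Δg_obs/Δh = 0.22964
ρ = (0.3086 − 0.22964) / 0.04193 = 1.88 g/cm³

1.88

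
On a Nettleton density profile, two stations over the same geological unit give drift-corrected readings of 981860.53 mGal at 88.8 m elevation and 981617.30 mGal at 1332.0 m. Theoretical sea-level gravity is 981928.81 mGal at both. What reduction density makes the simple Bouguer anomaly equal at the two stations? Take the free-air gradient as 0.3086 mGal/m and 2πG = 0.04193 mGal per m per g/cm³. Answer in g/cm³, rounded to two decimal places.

Δg_obs = 981617.30 − 981860.53 = -243.23 mGal over Δh = 1332.0 − 88.8 = 1243.2 m
Equal Bouguer anomalies ⇒ Δg_obs + (0.3086 − 0.04193ρ)·Δh = 0
0.3086 − 0.04193ρ = −Δg_obs/Δh = 0.19565
ρ = (0.3086 − 0.19565) / 0.04193 = 2.69 g/cm³

2.69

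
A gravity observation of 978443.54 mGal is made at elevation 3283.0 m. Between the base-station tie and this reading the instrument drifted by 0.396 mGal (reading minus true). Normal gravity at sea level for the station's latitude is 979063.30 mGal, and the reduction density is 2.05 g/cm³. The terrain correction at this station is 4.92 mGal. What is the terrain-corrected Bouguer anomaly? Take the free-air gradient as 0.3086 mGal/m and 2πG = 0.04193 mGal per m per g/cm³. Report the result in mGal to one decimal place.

Drift-corrected reading = 978443.54 − (0.396) = 978443.144 mGal
Free-air correction = 0.3086 × 3283.0 = 1013.13 mGal
Free-air anomaly = 978443.144 − 979063.30 + (1013.13) = 392.974 mGal
Bouguer slab correction = 0.04193 × 2.05 × 3283.0 = 282.20 mGal
Simple Bouguer anomaly = 392.974 − (282.20) = 110.774 mGal
Complete Bouguer anomaly = 110.774 + 4.92 = 115.694 mGal

115.7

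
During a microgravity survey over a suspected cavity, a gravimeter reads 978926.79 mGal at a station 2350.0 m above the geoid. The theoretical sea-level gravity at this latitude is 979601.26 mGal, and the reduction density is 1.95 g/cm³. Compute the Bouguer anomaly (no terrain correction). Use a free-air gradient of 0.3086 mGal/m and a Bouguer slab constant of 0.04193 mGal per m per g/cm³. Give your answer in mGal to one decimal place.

Free-air correction = 0.3086 × 2350.0 = 725.21 mGal
Free-air anomaly = 978926.79 − 979601.26 + (725.21) = 50.74 mGal
Bouguer slab correction = 0.04193 × 1.95 × 2350.0 = 192.14 mGal
Simple Bouguer anomaly = 50.74 − (192.14) = -141.40 mGal

-141.4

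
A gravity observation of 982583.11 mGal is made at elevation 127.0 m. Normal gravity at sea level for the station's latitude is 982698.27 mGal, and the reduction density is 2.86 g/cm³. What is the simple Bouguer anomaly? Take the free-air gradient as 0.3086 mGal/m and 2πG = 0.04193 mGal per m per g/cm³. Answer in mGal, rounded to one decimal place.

Free-air correction = 0.3086 × 127.0 = 39.19 mGal
Free-air anomaly = 982583.11 − 982698.27 + (39.19) = -75.97 mGal
Bouguer slab correction = 0.04193 × 2.86 × 127.0 = 15.23 mGal
Simple Bouguer anomaly = -75.97 − (15.23) = -91.20 mGal

-91.2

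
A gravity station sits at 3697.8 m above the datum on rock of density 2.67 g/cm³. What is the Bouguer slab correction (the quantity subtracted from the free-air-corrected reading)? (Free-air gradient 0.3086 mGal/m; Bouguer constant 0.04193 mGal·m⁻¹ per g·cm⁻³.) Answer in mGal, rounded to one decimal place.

Bouguer slab correction = 0.04193 × 2.67 × 3697.8 = 414.0 mGal

414.0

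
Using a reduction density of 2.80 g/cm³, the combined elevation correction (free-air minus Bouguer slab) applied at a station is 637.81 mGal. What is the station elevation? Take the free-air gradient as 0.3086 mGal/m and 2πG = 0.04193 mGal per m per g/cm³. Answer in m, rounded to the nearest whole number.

3336

Combined gradient = 0.3086 − 0.04193 × 2.80 = 0.1911960 mGal/m
h = 637.81 / 0.1911960 = 3335.90 m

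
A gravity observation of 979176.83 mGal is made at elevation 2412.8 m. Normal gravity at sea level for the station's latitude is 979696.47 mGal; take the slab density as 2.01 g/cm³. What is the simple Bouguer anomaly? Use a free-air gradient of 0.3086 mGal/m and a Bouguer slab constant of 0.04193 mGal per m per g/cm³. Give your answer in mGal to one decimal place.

21.6

Free-air correction = 0.3086 × 2412.8 = 744.59 mGal
Free-air anomaly = 979176.83 − 979696.47 + (744.59) = 224.95 mGal
Bouguer slab correction = 0.04193 × 2.01 × 2412.8 = 203.35 mGal
Simple Bouguer anomaly = 224.95 − (203.35) = 21.60 mGal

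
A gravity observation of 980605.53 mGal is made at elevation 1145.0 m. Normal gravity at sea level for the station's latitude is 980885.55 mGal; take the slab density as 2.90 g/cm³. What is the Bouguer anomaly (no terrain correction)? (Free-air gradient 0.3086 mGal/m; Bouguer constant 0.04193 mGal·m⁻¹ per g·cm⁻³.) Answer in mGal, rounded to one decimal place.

Free-air correction = 0.3086 × 1145.0 = 353.35 mGal
Free-air anomaly = 980605.53 − 980885.55 + (353.35) = 73.33 mGal
Bouguer slab correction = 0.04193 × 2.90 × 1145.0 = 139.23 mGal
Simple Bouguer anomaly = 73.33 − (139.23) = -65.90 mGal

-65.9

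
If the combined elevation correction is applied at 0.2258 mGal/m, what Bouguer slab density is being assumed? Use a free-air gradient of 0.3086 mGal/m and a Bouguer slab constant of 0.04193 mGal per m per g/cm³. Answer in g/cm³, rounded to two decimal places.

0.2258 = 0.3086 − 0.04193 × ρ
ρ = (0.3086 − 0.2258) / 0.04193 = 1.97 g/cm³

1.97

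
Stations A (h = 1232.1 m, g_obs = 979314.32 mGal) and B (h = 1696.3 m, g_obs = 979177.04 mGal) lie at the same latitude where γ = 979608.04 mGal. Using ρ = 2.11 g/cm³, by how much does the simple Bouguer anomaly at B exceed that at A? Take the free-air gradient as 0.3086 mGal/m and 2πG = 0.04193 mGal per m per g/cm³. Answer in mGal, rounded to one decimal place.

-35.1

Δg_SB(A) = 979314.32 − 979608.04 + 0.3086×1232.1 − 0.04193×2.11×1232.1 = -22.50 mGal
Δg_SB(B) = 979177.04 − 979608.04 + 0.3086×1696.3 − 0.04193×2.11×1696.3 = -57.60 mGal
Difference = -57.60 − (-22.50) = -35.10 mGal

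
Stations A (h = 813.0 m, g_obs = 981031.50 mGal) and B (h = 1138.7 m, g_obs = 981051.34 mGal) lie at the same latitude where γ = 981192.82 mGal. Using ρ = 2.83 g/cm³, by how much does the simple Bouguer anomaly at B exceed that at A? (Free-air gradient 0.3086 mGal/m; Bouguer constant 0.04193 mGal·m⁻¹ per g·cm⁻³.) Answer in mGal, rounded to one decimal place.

Δg_SB(A) = 981031.50 − 981192.82 + 0.3086×813.0 − 0.04193×2.83×813.0 = -6.90 mGal
Δg_SB(B) = 981051.34 − 981192.82 + 0.3086×1138.7 − 0.04193×2.83×1138.7 = 74.80 mGal
Difference = 74.80 − (-6.90) = 81.70 mGal

81.7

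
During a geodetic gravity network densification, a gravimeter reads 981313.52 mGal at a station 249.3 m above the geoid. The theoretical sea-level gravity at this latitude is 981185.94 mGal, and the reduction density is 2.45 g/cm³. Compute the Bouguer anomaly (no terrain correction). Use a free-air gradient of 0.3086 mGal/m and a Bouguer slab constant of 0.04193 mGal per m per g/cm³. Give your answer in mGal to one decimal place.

Free-air correction = 0.3086 × 249.3 = 76.93 mGal
Free-air anomaly = 981313.52 − 981185.94 + (76.93) = 204.51 mGal
Bouguer slab correction = 0.04193 × 2.45 × 249.3 = 25.61 mGal
Simple Bouguer anomaly = 204.51 − (25.61) = 178.90 mGal

178.9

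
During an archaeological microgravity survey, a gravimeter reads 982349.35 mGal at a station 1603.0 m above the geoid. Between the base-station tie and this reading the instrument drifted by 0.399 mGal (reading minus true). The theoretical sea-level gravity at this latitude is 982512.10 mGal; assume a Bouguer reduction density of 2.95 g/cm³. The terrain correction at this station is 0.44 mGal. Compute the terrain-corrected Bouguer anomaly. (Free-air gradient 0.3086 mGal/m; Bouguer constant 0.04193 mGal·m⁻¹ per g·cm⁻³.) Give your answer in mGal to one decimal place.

133.7

Drift-corrected reading = 982349.35 − (0.399) = 982348.951 mGal
Free-air correction = 0.3086 × 1603.0 = 494.69 mGal
Free-air anomaly = 982348.951 − 982512.10 + (494.69) = 331.541 mGal
Bouguer slab correction = 0.04193 × 2.95 × 1603.0 = 198.28 mGal
Simple Bouguer anomaly = 331.541 − (198.28) = 133.261 mGal
Complete Bouguer anomaly = 133.261 + 0.44 = 133.701 mGal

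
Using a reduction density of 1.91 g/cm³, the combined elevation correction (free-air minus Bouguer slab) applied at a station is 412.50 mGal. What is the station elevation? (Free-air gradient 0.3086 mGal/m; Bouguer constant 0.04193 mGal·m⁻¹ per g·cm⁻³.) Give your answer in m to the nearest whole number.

Combined gradient = 0.3086 − 0.04193 × 1.91 = 0.2285137 mGal/m
h = 412.50 / 0.2285137 = 1805.14 m

1805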